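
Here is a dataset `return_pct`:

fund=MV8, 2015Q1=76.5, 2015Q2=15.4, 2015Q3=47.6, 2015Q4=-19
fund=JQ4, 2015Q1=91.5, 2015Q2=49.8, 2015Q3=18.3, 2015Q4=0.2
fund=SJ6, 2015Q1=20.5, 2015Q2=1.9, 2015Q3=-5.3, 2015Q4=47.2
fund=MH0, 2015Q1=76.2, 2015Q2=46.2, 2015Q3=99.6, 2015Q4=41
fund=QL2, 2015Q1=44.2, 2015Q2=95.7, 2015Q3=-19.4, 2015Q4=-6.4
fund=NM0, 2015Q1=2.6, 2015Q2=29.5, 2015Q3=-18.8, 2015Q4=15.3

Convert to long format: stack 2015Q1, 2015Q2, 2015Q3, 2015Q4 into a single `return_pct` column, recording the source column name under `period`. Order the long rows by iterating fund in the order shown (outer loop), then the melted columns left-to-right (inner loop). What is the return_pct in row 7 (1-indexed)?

18.3

24 rows total (6 × 4). Row 7: index ⌊(7-1)/4⌋ = 1 into fund → JQ4; (7-1) mod 4 = 2 into the melted columns → 2015Q3.
So row 7 is (JQ4, 2015Q3, 18.3); return_pct = 18.3.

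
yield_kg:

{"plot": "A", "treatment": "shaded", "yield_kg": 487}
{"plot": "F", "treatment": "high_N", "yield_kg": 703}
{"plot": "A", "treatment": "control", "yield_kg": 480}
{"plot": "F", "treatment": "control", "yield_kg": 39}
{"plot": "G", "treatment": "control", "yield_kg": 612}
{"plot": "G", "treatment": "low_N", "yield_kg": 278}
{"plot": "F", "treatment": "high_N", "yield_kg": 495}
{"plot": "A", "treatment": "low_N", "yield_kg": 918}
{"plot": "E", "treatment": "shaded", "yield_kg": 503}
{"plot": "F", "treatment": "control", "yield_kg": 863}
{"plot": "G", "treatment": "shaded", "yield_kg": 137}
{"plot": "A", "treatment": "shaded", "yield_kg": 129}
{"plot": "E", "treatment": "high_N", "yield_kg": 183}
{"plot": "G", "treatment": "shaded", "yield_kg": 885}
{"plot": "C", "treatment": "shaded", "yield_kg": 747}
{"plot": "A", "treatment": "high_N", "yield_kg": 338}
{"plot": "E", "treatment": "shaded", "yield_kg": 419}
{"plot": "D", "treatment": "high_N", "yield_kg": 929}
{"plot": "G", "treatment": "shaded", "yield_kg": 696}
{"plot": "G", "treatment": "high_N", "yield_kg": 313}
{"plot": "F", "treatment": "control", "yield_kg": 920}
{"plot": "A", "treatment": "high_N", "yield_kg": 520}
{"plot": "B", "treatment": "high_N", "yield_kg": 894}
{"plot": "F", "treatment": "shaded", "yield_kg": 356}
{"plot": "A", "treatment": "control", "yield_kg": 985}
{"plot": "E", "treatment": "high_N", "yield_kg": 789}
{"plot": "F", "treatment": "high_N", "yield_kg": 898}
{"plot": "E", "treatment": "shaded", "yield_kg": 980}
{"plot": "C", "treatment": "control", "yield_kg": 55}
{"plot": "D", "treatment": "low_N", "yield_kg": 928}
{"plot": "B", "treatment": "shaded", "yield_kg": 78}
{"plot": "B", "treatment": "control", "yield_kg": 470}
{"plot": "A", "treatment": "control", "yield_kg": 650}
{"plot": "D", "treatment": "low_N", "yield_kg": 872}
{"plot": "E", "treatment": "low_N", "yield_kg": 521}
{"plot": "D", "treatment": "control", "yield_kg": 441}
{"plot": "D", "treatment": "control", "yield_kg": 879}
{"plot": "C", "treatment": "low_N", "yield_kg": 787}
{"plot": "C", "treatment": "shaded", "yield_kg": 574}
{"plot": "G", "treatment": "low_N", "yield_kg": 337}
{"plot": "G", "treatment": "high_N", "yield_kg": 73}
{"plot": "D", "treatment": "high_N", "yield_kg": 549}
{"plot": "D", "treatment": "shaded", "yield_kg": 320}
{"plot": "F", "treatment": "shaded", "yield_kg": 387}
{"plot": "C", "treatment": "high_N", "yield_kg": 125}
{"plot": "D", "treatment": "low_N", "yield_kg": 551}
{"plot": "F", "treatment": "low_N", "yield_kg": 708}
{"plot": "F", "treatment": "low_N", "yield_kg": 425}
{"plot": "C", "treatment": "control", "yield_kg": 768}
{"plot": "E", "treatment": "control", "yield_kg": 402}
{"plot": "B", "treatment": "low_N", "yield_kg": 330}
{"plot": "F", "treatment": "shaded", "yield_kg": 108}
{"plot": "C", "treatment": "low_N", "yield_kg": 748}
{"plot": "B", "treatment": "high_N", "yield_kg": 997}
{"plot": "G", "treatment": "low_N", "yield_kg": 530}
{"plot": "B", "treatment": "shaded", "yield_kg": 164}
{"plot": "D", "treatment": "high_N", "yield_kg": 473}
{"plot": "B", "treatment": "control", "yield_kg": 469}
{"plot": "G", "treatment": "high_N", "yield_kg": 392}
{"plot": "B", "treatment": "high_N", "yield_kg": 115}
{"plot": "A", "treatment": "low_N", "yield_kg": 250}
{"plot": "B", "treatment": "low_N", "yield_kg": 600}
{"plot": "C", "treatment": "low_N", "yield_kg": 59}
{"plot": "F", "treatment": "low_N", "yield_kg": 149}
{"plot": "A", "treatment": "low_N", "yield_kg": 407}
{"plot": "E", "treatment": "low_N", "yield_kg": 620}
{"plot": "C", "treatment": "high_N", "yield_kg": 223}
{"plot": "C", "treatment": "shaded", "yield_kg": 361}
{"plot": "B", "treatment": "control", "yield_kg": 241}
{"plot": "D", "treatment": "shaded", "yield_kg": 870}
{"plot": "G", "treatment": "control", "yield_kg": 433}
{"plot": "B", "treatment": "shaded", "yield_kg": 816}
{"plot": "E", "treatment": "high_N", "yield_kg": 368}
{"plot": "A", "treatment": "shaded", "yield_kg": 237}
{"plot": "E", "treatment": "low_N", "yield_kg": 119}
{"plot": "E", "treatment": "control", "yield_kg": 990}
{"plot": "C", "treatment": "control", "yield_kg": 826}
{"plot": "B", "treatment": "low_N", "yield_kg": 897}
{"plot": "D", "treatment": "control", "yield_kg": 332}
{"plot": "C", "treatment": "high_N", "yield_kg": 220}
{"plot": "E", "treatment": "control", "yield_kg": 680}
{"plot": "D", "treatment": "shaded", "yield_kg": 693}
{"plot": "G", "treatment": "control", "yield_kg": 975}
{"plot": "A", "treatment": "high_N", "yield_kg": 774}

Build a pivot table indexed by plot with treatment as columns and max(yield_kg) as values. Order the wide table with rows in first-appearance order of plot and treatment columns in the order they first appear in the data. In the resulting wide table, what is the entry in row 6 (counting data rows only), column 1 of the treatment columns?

870

With rows in first-appearance order of plot, row 6 is plot=D. treatment columns in first-appearance order: shaded, high_N, control, low_N; column 1 is shaded.
Long rows with plot=D, treatment=shaded: max(320, 870, 693) = 870.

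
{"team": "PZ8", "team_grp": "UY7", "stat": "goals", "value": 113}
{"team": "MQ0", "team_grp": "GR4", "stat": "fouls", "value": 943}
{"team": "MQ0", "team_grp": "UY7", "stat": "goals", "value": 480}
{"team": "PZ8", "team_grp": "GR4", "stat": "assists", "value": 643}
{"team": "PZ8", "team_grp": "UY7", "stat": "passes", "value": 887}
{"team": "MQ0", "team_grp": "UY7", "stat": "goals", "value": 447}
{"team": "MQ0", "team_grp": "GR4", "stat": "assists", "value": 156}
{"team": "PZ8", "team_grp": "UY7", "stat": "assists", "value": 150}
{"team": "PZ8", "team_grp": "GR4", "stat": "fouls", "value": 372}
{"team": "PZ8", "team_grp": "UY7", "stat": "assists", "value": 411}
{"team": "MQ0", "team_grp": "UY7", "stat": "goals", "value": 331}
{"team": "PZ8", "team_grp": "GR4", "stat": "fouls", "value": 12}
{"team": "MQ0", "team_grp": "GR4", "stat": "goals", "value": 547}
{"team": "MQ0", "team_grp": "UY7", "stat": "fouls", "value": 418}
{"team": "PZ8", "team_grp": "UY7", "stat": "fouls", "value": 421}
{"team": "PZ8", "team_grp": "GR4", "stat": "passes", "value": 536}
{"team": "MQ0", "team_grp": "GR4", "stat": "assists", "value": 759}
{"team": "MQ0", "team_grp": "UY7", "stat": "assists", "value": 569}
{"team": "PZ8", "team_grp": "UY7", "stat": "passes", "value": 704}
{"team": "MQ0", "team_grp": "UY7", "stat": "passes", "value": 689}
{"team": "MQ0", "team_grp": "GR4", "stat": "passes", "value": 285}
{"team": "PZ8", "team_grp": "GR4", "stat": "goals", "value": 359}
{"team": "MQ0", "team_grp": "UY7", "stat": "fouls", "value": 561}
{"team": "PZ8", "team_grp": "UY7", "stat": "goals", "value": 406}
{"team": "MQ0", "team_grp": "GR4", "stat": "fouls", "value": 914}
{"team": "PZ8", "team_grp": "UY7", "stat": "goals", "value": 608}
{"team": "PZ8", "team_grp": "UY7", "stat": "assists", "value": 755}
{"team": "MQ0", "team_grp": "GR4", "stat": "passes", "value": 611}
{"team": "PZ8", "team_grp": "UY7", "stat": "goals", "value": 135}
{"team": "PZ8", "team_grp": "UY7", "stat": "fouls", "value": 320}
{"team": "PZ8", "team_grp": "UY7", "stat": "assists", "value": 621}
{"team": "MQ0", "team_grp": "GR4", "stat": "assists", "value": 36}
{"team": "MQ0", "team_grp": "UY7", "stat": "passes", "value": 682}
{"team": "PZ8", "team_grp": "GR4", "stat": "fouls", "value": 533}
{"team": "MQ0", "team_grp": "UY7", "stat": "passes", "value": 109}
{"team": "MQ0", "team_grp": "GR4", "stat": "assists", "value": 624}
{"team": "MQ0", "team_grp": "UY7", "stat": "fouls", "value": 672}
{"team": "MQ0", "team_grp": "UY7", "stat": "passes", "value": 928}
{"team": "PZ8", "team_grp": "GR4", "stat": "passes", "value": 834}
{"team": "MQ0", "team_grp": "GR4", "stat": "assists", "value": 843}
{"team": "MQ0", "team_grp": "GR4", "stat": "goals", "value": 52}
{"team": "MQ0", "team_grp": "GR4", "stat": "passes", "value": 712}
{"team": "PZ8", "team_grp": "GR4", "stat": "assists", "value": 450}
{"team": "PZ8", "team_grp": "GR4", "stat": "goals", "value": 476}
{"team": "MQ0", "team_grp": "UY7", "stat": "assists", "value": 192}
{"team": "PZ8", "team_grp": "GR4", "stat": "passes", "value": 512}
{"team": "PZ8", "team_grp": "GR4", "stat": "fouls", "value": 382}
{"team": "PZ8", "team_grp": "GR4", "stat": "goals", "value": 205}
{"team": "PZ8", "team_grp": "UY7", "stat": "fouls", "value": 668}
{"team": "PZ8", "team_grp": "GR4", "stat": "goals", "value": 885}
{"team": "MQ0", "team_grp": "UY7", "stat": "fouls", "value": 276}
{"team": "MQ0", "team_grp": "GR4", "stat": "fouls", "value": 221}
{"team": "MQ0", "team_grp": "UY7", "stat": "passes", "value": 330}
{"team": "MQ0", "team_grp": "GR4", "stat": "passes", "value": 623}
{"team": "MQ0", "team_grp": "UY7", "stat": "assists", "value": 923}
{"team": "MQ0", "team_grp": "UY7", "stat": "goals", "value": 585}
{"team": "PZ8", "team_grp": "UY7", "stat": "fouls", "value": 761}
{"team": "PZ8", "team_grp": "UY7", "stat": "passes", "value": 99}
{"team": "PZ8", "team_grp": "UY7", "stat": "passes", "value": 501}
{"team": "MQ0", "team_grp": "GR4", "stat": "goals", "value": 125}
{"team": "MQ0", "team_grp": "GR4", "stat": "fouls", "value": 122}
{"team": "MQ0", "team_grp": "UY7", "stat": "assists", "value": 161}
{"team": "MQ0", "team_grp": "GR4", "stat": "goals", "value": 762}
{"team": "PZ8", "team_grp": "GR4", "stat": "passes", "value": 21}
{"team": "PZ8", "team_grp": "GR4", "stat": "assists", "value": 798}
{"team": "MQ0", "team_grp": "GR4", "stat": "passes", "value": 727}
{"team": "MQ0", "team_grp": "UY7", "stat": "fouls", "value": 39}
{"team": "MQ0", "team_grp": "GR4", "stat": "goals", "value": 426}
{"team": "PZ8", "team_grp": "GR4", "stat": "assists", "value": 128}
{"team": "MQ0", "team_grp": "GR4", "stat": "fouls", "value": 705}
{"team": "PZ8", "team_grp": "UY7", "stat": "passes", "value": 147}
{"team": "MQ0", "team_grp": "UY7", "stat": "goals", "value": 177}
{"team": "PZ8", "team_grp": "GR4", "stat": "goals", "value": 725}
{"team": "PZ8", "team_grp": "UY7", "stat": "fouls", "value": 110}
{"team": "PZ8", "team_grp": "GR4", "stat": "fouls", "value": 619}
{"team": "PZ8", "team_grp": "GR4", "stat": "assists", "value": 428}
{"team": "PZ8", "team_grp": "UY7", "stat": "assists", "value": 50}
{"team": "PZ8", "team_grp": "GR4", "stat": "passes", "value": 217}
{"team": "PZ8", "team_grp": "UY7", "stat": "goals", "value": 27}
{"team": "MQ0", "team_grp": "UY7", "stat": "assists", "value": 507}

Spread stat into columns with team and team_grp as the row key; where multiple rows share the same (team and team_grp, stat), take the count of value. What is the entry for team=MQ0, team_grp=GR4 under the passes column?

5

Rows with team=MQ0, team_grp=GR4 and stat=passes: value values are 285, 611, 712, 623, 727.
5 rows match — count = 5.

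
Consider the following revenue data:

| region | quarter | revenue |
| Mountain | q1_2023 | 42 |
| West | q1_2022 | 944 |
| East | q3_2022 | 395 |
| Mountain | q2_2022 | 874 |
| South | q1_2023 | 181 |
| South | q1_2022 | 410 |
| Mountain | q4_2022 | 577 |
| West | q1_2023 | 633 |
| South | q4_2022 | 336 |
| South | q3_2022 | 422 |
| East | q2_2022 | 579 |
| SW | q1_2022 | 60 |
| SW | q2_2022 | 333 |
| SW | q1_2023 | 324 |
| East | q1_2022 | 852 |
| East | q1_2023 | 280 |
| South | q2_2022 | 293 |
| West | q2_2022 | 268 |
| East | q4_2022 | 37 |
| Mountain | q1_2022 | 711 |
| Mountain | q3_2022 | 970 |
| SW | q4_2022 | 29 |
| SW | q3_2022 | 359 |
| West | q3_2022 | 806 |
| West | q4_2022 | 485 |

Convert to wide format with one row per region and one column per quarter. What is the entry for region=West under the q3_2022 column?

806

Wide layout: rows indexed by region, columns are the 5 distinct quarter values (q1_2023, q1_2022, q3_2022, q2_2022, q4_2022).
Cell (region=West, quarter=q3_2022) draws from the long row where region=West and quarter=q3_2022, which has revenue=806.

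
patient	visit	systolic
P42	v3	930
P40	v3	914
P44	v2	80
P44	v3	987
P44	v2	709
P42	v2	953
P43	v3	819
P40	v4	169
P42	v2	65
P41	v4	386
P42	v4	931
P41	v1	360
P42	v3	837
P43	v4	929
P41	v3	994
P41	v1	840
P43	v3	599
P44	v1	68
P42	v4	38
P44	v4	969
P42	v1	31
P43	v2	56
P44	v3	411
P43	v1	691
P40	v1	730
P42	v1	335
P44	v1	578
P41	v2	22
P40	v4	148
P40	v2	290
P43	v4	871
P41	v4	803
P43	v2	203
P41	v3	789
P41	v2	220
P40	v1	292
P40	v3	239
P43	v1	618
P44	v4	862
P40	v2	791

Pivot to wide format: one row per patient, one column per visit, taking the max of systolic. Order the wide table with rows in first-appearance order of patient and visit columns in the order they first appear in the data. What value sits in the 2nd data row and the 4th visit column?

With rows in first-appearance order of patient, row 2 is patient=P40. visit columns in first-appearance order: v3, v2, v4, v1; column 4 is v1.
Long rows with patient=P40, visit=v1: max(730, 292) = 730.

730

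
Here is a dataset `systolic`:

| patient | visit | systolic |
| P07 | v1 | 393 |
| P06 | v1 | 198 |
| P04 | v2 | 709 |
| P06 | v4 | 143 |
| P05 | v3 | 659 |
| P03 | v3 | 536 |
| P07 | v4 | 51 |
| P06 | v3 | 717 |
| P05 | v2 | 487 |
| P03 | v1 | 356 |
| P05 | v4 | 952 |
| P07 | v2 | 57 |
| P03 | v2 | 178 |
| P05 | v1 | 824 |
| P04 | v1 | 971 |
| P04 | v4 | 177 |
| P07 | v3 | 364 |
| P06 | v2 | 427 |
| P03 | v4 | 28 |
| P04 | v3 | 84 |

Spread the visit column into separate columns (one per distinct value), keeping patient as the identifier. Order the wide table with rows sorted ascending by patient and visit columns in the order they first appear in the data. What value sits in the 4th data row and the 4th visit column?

With rows sorted ascending by patient, row 4 is patient=P06. visit columns in first-appearance order: v1, v2, v4, v3; column 4 is v3.
Long rows with patient=P06, visit=v3: systolic = 717.

717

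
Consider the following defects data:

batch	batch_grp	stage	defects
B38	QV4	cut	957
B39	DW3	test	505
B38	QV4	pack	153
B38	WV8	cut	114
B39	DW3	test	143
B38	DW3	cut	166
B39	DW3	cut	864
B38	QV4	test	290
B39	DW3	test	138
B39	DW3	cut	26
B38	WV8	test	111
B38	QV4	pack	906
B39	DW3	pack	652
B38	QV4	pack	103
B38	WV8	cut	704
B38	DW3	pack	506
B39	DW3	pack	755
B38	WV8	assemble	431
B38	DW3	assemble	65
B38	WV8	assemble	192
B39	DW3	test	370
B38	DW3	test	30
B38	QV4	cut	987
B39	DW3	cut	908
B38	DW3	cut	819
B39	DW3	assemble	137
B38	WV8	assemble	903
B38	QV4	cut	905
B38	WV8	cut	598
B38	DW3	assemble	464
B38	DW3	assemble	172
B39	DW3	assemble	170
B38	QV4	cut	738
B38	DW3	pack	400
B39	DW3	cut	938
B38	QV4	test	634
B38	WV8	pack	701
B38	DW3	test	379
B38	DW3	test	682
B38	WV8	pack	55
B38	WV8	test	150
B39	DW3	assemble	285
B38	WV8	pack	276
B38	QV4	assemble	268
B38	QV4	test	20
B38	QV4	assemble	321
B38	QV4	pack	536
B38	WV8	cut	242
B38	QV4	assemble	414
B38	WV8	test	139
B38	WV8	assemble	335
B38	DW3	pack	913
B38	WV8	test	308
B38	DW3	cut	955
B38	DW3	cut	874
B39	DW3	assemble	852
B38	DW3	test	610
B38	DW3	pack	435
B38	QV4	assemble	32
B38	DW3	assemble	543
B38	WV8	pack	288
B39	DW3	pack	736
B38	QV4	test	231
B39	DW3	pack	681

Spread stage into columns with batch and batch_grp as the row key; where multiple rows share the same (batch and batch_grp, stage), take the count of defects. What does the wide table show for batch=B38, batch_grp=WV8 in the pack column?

4

Rows with batch=B38, batch_grp=WV8 and stage=pack: defects values are 701, 55, 276, 288.
4 rows match — count = 4.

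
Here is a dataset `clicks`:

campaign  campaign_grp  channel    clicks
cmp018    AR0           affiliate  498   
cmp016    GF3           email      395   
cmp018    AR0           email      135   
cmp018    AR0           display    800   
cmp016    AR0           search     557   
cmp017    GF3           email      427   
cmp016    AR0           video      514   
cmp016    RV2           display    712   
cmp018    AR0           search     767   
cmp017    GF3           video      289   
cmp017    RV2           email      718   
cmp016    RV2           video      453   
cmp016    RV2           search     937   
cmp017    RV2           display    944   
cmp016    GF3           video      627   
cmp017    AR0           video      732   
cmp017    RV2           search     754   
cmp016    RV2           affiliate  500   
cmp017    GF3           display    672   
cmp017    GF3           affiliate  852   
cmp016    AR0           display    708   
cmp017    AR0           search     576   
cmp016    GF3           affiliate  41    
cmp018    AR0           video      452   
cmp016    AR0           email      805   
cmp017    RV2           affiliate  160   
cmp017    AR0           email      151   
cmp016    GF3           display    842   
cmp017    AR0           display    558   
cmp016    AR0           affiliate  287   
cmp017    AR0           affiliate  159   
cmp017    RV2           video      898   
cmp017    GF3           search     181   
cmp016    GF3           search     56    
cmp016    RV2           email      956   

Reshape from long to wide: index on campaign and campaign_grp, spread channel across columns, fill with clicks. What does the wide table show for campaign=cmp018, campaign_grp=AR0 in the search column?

Wide layout: rows indexed by campaign and campaign_grp, columns are the 5 distinct channel values (affiliate, email, display, search, video).
Cell (campaign=cmp018, campaign_grp=AR0, channel=search) draws from the long row where campaign=cmp018, campaign_grp=AR0 and channel=search, which has clicks=767.

767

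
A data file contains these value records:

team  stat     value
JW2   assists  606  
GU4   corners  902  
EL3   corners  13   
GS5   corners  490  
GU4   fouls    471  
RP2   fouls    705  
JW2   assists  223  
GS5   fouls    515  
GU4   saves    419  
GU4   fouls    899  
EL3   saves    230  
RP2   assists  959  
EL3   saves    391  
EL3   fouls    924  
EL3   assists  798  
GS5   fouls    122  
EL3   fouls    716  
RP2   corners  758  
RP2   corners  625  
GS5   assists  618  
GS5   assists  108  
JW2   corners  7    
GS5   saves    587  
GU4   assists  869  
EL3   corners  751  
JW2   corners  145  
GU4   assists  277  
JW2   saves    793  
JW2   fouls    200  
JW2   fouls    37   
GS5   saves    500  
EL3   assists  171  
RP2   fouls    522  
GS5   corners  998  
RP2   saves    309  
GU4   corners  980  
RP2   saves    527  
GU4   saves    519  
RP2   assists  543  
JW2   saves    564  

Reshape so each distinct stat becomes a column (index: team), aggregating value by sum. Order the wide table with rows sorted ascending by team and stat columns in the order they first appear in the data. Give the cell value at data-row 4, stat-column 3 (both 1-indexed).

237

With rows sorted ascending by team, row 4 is team=JW2. stat columns in first-appearance order: assists, corners, fouls, saves; column 3 is fouls.
Long rows with team=JW2, stat=fouls: 200 + 37 = 237.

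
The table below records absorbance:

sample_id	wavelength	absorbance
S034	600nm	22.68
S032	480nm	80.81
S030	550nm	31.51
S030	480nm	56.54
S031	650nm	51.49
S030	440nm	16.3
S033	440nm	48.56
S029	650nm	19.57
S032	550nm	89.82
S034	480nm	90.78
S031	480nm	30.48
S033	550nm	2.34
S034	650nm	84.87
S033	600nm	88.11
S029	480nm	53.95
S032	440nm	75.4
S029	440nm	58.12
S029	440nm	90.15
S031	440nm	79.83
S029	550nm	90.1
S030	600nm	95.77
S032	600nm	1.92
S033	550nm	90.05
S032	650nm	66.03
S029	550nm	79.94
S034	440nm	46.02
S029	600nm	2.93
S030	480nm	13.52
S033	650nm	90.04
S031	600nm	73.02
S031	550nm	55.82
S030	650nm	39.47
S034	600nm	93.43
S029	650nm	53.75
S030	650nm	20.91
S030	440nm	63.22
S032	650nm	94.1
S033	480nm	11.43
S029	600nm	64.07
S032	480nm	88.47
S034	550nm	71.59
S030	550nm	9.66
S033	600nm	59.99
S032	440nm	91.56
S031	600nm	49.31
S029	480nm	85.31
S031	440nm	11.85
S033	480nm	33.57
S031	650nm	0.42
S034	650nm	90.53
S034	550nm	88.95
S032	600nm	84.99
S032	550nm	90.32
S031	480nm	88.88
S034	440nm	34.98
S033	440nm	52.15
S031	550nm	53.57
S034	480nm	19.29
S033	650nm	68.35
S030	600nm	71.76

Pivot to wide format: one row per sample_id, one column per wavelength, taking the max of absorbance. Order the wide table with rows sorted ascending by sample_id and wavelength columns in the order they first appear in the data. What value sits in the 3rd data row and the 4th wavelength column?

With rows sorted ascending by sample_id, row 3 is sample_id=S031. wavelength columns in first-appearance order: 600nm, 480nm, 550nm, 650nm, 440nm; column 4 is 650nm.
Long rows with sample_id=S031, wavelength=650nm: max(51.49, 0.42) = 51.49.

51.49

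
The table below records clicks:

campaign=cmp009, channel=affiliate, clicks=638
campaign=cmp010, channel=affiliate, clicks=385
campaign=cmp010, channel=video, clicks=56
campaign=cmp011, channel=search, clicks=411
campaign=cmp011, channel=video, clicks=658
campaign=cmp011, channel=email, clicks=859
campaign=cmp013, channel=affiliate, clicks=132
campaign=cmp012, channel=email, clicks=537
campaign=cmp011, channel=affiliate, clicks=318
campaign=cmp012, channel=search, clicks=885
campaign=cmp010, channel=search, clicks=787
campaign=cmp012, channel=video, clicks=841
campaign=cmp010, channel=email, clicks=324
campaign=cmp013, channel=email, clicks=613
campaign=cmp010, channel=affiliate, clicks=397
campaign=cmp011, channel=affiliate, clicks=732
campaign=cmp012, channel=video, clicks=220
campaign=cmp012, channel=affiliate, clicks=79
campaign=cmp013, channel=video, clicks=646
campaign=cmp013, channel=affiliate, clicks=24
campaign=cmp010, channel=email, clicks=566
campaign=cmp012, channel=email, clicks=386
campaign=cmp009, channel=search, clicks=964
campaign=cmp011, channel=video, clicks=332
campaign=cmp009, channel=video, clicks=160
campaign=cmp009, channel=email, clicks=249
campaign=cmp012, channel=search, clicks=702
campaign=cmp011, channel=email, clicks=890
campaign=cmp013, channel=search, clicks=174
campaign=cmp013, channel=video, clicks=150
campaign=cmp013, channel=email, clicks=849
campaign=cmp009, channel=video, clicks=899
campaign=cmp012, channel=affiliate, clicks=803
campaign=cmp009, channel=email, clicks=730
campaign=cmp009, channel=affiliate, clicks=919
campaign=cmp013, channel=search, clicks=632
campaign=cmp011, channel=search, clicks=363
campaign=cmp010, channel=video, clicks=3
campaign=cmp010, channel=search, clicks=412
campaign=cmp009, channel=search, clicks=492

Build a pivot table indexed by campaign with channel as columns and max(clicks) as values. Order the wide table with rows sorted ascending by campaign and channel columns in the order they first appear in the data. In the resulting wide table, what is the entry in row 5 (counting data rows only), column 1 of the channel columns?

With rows sorted ascending by campaign, row 5 is campaign=cmp013. channel columns in first-appearance order: affiliate, video, search, email; column 1 is affiliate.
Long rows with campaign=cmp013, channel=affiliate: max(132, 24) = 132.

132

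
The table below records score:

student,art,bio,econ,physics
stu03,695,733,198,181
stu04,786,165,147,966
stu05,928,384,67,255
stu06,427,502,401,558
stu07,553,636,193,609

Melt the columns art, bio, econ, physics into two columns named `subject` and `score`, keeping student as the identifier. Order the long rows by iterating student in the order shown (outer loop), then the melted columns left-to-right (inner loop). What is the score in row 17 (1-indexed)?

553

20 rows total (5 × 4). Row 17: index ⌊(17-1)/4⌋ = 4 into student → stu07; (17-1) mod 4 = 0 into the melted columns → art.
So row 17 is (stu07, art, 553); score = 553.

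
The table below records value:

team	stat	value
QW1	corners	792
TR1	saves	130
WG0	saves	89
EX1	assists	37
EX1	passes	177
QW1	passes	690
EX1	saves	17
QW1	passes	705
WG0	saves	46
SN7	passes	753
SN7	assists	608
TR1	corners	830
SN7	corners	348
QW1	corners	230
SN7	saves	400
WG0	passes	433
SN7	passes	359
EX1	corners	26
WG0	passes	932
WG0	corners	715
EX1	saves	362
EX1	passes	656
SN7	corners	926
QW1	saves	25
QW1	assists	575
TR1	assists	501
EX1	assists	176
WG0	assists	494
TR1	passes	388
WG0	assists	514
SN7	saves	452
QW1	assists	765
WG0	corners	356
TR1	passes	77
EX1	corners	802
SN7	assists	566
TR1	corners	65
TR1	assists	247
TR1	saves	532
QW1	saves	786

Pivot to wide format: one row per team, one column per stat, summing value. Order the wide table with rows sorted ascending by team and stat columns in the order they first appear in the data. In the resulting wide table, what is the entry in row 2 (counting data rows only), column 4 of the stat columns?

With rows sorted ascending by team, row 2 is team=QW1. stat columns in first-appearance order: corners, saves, assists, passes; column 4 is passes.
Long rows with team=QW1, stat=passes: 690 + 705 = 1395.

1395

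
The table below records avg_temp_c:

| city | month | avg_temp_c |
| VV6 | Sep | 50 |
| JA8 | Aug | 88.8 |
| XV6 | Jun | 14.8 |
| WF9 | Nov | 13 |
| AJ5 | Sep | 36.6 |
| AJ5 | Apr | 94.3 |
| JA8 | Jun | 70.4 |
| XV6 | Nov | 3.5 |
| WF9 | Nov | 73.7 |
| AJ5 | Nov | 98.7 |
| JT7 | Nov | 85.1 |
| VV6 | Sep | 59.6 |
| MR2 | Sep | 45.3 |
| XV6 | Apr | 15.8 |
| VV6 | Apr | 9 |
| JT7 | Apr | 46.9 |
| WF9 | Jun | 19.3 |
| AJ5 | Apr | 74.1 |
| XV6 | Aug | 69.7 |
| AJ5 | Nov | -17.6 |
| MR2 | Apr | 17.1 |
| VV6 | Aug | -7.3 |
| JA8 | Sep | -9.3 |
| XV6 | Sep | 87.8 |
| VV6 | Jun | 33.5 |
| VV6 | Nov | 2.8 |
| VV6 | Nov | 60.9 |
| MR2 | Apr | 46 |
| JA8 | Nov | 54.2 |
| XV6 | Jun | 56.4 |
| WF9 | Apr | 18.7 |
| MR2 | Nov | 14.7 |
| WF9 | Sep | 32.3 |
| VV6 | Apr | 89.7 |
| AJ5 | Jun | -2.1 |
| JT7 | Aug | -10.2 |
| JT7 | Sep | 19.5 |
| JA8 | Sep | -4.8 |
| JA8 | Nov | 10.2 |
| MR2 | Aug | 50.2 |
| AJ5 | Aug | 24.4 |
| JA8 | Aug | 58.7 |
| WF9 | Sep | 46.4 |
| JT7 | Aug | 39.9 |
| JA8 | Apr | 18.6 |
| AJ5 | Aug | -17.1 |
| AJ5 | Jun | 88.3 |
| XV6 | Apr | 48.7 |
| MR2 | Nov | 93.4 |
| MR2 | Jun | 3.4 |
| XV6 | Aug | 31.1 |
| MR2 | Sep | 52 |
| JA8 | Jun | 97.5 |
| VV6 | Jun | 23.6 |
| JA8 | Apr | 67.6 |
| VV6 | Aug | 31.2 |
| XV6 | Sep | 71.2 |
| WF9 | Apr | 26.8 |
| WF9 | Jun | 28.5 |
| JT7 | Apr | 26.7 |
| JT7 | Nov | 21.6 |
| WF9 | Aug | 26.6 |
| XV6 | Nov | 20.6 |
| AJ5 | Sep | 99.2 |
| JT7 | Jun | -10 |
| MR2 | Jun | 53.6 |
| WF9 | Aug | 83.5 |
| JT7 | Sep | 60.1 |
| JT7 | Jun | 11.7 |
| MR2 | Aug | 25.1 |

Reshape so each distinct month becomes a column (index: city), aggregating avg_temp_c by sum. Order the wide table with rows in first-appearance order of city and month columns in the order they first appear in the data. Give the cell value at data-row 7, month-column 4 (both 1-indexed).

With rows in first-appearance order of city, row 7 is city=MR2. month columns in first-appearance order: Sep, Aug, Jun, Nov, Apr; column 4 is Nov.
Long rows with city=MR2, month=Nov: 14.7 + 93.4 = 108.1.

108.1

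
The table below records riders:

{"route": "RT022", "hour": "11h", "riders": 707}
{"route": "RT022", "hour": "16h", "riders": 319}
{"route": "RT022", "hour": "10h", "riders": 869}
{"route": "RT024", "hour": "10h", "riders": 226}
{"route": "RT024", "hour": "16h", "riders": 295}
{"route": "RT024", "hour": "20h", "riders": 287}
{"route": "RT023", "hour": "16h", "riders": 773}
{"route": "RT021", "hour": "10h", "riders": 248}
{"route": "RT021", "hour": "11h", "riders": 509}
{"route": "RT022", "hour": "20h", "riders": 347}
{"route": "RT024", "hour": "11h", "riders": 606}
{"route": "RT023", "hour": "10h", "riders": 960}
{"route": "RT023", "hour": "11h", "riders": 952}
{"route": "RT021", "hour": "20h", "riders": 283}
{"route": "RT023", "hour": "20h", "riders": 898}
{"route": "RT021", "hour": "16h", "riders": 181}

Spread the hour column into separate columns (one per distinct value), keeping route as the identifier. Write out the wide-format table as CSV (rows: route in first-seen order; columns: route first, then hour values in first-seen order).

route,11h,16h,10h,20h
RT022,707,319,869,347
RT024,606,295,226,287
RT023,952,773,960,898
RT021,509,181,248,283

Columns: route plus the 4 distinct hour values (11h, 16h, 10h, 20h).
For example, row RT022 column 11h takes riders=707 from the long row (RT022, 11h).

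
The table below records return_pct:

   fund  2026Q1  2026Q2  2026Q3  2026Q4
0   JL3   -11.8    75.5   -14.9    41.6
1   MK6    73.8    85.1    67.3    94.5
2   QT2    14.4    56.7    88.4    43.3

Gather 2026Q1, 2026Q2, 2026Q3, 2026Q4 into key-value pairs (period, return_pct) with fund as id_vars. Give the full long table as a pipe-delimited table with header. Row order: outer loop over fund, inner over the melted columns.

Each (fund, column) pair becomes one row: 3 × 4 = 12 rows.
For example, (JL3, 2026Q1) → return_pct=-11.8.

| fund | period | return_pct |
| JL3 | 2026Q1 | -11.8 |
| JL3 | 2026Q2 | 75.5 |
| JL3 | 2026Q3 | -14.9 |
| JL3 | 2026Q4 | 41.6 |
| MK6 | 2026Q1 | 73.8 |
| MK6 | 2026Q2 | 85.1 |
| MK6 | 2026Q3 | 67.3 |
| MK6 | 2026Q4 | 94.5 |
| QT2 | 2026Q1 | 14.4 |
| QT2 | 2026Q2 | 56.7 |
| QT2 | 2026Q3 | 88.4 |
| QT2 | 2026Q4 | 43.3 |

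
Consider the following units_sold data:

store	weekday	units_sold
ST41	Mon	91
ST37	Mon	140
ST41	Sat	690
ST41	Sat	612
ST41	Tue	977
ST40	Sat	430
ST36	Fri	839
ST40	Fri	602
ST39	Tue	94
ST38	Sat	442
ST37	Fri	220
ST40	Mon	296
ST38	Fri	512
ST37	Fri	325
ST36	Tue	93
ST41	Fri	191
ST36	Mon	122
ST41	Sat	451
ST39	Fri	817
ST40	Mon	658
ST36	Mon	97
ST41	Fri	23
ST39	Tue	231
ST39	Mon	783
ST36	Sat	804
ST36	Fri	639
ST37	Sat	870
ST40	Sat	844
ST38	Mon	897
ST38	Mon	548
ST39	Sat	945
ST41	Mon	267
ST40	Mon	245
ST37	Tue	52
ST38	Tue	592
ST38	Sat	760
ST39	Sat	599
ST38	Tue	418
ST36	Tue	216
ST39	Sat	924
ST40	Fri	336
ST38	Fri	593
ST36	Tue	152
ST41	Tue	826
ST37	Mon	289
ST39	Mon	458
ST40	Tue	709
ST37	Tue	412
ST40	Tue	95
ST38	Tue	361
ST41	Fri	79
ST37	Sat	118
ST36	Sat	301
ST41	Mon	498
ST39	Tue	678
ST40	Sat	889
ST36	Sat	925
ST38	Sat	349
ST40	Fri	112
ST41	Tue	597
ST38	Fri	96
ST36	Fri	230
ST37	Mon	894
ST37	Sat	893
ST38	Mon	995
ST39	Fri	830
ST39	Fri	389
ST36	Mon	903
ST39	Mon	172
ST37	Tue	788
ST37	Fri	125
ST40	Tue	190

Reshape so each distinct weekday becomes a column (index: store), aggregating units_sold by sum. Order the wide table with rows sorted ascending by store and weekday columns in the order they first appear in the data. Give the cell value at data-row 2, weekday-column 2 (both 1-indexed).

With rows sorted ascending by store, row 2 is store=ST37. weekday columns in first-appearance order: Mon, Sat, Tue, Fri; column 2 is Sat.
Long rows with store=ST37, weekday=Sat: 870 + 118 + 893 = 1881.

1881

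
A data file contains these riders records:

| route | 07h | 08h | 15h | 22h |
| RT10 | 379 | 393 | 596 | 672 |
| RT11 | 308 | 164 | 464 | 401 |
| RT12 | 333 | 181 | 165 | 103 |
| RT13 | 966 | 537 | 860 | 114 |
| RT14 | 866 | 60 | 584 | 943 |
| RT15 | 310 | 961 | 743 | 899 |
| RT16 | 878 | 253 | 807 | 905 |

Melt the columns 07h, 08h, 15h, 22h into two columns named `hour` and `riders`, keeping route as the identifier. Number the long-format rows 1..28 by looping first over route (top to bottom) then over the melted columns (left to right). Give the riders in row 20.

943

28 rows total (7 × 4). Row 20: index ⌊(20-1)/4⌋ = 4 into route → RT14; (20-1) mod 4 = 3 into the melted columns → 22h.
So row 20 is (RT14, 22h, 943); riders = 943.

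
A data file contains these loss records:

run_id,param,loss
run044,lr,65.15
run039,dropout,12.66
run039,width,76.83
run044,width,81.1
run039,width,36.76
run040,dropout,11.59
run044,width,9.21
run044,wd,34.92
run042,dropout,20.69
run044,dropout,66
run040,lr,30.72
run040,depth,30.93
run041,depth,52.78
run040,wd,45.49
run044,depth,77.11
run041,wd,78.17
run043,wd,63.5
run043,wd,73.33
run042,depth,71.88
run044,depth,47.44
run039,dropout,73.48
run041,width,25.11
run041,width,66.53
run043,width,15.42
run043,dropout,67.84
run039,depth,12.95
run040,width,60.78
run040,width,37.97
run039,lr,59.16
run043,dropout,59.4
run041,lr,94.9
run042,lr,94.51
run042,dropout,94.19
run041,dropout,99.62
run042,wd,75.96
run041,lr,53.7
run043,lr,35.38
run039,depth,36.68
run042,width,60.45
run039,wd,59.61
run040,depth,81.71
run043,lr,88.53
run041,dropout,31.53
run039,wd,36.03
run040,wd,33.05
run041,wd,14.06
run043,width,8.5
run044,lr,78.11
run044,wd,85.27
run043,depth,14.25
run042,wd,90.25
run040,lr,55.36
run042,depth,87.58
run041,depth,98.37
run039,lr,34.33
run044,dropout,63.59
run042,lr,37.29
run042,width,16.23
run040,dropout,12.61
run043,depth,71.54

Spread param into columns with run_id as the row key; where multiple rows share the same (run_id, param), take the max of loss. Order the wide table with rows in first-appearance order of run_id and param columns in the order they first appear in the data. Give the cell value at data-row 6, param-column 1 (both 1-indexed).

88.53

With rows in first-appearance order of run_id, row 6 is run_id=run043. param columns in first-appearance order: lr, dropout, width, wd, depth; column 1 is lr.
Long rows with run_id=run043, param=lr: max(35.38, 88.53) = 88.53.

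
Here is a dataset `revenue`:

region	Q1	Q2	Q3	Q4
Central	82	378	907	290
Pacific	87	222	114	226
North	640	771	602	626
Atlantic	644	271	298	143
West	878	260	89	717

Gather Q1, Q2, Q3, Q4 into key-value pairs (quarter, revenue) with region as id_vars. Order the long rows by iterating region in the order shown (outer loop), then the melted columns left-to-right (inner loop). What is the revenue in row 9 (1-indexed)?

20 rows total (5 × 4). Row 9: index ⌊(9-1)/4⌋ = 2 into region → North; (9-1) mod 4 = 0 into the melted columns → Q1.
So row 9 is (North, Q1, 640); revenue = 640.

640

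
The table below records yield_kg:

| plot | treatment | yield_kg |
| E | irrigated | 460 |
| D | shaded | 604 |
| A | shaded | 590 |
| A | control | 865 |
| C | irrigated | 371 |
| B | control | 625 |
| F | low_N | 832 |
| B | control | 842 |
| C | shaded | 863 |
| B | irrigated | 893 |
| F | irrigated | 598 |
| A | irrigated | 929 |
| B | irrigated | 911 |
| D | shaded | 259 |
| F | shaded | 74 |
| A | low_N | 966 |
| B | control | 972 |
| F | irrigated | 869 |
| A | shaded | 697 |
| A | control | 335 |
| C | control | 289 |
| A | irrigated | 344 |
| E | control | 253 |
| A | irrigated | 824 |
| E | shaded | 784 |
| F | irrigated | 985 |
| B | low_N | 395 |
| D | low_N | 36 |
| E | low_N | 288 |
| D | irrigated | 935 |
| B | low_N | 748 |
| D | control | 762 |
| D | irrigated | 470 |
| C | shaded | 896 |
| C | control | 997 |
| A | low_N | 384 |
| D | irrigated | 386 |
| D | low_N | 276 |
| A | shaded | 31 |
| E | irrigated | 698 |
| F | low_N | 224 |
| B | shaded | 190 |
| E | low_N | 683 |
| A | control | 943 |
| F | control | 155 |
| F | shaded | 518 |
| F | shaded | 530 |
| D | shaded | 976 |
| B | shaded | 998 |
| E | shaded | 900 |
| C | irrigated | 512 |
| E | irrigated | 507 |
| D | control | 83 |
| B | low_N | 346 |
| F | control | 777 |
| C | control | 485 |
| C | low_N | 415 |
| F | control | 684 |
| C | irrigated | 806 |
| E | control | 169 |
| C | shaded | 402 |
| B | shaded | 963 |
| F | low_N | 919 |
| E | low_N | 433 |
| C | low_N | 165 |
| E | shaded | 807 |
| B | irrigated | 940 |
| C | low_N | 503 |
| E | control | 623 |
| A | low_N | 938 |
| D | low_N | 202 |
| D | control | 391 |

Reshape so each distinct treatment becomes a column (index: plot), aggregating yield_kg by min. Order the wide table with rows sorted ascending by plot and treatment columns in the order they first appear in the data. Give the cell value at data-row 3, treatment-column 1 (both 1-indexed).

371

With rows sorted ascending by plot, row 3 is plot=C. treatment columns in first-appearance order: irrigated, shaded, control, low_N; column 1 is irrigated.
Long rows with plot=C, treatment=irrigated: min(371, 512, 806) = 371.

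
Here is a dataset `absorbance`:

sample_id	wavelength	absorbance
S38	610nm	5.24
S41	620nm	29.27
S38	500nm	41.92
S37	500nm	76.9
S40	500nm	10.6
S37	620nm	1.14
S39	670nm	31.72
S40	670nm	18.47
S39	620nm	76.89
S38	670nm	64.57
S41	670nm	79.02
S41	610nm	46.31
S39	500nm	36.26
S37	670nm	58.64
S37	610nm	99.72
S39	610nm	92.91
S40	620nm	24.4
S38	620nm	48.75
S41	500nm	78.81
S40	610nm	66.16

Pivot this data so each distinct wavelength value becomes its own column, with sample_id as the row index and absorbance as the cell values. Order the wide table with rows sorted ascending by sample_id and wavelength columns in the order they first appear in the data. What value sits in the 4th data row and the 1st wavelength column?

66.16

With rows sorted ascending by sample_id, row 4 is sample_id=S40. wavelength columns in first-appearance order: 610nm, 620nm, 500nm, 670nm; column 1 is 610nm.
Long rows with sample_id=S40, wavelength=610nm: absorbance = 66.16.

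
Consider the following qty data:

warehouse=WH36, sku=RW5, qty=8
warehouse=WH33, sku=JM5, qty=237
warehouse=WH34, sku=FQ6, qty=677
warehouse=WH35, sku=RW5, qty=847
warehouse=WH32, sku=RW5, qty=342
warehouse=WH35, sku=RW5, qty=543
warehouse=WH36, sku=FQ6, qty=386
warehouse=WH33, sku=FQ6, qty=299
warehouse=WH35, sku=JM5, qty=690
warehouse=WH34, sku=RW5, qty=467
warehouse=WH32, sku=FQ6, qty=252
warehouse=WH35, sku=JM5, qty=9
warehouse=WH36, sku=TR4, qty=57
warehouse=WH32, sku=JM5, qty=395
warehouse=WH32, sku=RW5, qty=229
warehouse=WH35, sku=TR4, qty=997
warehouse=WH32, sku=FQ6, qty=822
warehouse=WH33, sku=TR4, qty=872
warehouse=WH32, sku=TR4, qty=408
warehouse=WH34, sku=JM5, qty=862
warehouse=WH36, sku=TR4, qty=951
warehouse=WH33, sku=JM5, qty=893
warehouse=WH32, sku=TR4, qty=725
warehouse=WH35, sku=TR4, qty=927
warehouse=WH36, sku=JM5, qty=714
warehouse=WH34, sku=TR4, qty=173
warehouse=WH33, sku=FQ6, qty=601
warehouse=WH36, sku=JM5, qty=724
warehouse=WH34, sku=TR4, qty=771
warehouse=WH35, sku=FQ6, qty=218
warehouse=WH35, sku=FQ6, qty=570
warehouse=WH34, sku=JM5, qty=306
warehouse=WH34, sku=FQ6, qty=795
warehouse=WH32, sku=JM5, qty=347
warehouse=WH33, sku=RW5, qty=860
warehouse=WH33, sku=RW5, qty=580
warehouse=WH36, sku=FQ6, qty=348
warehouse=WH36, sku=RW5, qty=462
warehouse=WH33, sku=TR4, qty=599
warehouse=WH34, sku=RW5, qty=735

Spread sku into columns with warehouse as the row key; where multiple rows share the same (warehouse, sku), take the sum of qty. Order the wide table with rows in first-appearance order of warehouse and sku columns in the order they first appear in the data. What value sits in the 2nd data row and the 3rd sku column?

With rows in first-appearance order of warehouse, row 2 is warehouse=WH33. sku columns in first-appearance order: RW5, JM5, FQ6, TR4; column 3 is FQ6.
Long rows with warehouse=WH33, sku=FQ6: 299 + 601 = 900.

900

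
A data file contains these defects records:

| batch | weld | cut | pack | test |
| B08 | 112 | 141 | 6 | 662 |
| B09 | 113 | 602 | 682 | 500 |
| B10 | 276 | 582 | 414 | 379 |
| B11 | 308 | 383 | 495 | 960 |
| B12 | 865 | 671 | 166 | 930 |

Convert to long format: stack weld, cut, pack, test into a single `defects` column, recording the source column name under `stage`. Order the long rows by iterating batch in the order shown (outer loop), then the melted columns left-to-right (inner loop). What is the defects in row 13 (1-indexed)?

308

20 rows total (5 × 4). Row 13: index ⌊(13-1)/4⌋ = 3 into batch → B11; (13-1) mod 4 = 0 into the melted columns → weld.
So row 13 is (B11, weld, 308); defects = 308.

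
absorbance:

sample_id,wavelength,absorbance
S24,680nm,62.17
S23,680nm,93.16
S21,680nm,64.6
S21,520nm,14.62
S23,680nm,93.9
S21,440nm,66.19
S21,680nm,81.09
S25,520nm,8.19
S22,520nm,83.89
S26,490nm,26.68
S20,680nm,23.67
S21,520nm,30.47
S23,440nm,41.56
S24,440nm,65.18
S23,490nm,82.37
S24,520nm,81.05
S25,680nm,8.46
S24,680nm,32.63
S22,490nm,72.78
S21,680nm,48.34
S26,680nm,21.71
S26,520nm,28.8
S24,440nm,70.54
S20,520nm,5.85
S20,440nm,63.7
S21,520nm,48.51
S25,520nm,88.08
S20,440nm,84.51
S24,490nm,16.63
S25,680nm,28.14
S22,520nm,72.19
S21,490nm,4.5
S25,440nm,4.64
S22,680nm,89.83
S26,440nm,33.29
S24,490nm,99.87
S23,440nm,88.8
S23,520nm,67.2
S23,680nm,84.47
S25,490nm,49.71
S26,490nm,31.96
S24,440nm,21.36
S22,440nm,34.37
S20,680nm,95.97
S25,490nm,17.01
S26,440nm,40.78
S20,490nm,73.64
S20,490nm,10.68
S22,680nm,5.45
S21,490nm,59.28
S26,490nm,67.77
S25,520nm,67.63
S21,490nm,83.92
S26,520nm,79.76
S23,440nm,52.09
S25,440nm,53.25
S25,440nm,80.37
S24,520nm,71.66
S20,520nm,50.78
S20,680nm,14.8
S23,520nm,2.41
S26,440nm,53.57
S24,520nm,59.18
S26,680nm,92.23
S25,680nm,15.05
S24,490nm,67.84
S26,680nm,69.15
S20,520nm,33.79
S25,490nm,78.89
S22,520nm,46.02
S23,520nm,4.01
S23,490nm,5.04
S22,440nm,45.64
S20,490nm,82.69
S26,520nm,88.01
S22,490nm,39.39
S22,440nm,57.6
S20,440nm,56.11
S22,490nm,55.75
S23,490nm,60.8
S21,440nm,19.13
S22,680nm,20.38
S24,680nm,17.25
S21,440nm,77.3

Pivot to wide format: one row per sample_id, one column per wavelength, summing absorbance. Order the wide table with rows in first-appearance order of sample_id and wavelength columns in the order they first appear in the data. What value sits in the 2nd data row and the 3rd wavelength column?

With rows in first-appearance order of sample_id, row 2 is sample_id=S23. wavelength columns in first-appearance order: 680nm, 520nm, 440nm, 490nm; column 3 is 440nm.
Long rows with sample_id=S23, wavelength=440nm: 41.56 + 88.8 + 52.09 = 182.45.

182.45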